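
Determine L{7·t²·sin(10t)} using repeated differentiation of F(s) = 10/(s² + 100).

F(s) = 10/(s² + 100). F'(s) = -20s/(s² + 100)². F''(s) = -20(100 - 3s²)/(s² + 100)³ = (60s² - 2000)/(s² + 100)³. So L{t²·sin(10t)} = (-1)² F''(s) = (60s² - 2000)/(s² + 100)³. Then L{7·t²·sin(10t)} = 7·(60s² - 2000)/(s² + 100)³ = (420s² - 14000)/(s² + 100)³

Final answer: (420s² - 14000)/(s² + 100)³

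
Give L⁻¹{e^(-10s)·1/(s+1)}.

L⁻¹{1/(s+1)} = e^(-t). By the time shift theorem, L⁻¹{e^(-as)F(s)} = u(t-a)f(t-a) with a=10, so L⁻¹{e^(-10s)·1/(s+1)} = u(t-10)·e^(-(t-10))

Final answer: u(t-10)·e^(-(t-10))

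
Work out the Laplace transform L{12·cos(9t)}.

L{cos(ωt)} = s/(s² + ω²), so L{cos(9t)} = s/(s² + 81). Then L{12·cos(9t)} = 12·s/(s² + 81) = 12s/(s² + 81)

Final answer: 12s/(s² + 81)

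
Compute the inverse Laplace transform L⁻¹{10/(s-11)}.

L⁻¹{1/(s-a)} = e^(at), so L⁻¹{1/(s-11)} = e^(11t), and L⁻¹{10/(s-11)} = 10·e^(11t)

Final answer: 10·e^(11t)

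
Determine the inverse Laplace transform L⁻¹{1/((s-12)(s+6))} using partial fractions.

Decompose: A/(s-12) + B/(s+6). A = 1/18, B = -1/18. f(t) = (e^(12t) - e^(-6t))/18

Final answer: (e^(12t) - e^(-6t))/18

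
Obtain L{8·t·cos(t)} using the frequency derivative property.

L{cos(t)} = s/(s² + 1). Derivative: d/ds[s/(s² + 1)] = [(s² + 1) - s·2s]/(s² + 1)² = (1 - s²)/(s² + 1)². So L{t·cos(t)} = -F'(s) = (s² - 1)/(s² + 1)². Then L{8·t·cos(t)} = 8·(s² - 1)/(s² + 1)²

Final answer: 8·(s² - 1)/(s² + 1)²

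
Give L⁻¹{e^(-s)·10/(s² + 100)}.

L⁻¹{10/(s² + 100)} = sin(10t). By the time shift theorem, L⁻¹{e^(-as)F(s)} = u(t-a)f(t-a) with a=1, so L⁻¹{e^(-s)·10/(s² + 100)} = u(t-1)·sin(10(t-1))

Final answer: u(t-1)·sin(10(t-1))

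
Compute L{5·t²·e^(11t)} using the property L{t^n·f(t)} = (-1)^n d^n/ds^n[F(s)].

L{e^(11t)} = 1/(s-11). d/ds[1/(s-11)] = -1/(s-11)². d²/ds²[1/(s-11)] = 2/(s-11)³. So L{t²·e^(11t)} = (-1)² · 2/(s-11)³ = 2/(s-11)³. Then L{5·t²·e^(11t)} = 5·2/(s-11)³ = 10/(s-11)³

Final answer: 10/(s-11)³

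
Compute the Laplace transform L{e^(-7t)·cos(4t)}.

L{e^(at)·cos(ωt)} = (s-a)/((s-a)² + ω²), so L{e^(-7t)·cos(4t)} = (s+7)/((s+7)² + 16)

Final answer: (s+7)/((s+7)² + 16)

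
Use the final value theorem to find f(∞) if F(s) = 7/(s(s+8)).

f(∞) = lim_{s→0} s·7/(s(s+8)) = lim_{s→0} 7/(s+8) = 7/8 = 7/8

Final answer: 7/8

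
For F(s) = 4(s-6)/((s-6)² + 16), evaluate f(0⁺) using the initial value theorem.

f(0⁺) = lim_{s→∞} sF(s) = lim_{s→∞} 4s(s-6)/((s-6)² + 16) = 4

Final answer: 4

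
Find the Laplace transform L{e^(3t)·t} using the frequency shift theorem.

L{e^(at)·t^n} = n!/(s-a)^(n+1), so L{e^(3t)·t} = 1/(s-3)^2

Final answer: 1/(s-3)^2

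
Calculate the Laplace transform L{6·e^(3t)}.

L{e^(at)} = 1/(s-a), so L{e^(3t)} = 1/(s-3). Then L{6·e^(3t)} = 6/(s-3)

Final answer: 6/(s-3)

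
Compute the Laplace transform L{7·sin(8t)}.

L{sin(ωt)} = ω/(s² + ω²), so L{sin(8t)} = 8/(s² + 64). Then L{7·sin(8t)} = 7·8/(s² + 64) = 56/(s² + 64)

Final answer: 56/(s² + 64)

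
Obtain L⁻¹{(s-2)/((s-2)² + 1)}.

Using frequency shift: L⁻¹{(s-a)/((s-a)² + b²)} = e^(at)cos(bt). Here a=2, b=1

Final answer: e^(2t)·cos(t)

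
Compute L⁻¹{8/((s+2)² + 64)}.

Form: b/((s-a)² + b²) → e^(at)sin(bt). With a=-2, b=8

Final answer: e^(-2t)·sin(8t)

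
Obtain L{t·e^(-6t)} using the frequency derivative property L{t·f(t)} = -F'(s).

L{e^(-6t)} = 1/(s+6). By frequency derivative: L{t·e^(-6t)} = -d/ds[1/(s+6)] = -(-1)/(s+6)² = 1/(s+6)²

Final answer: 1/(s+6)²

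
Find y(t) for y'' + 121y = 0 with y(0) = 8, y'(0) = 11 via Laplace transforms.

L{y''} + 121L{y} = 0. s²Y - 8s - 11 + 121Y = 0. Y(s² + 121) = 8s + 11. Y = (8s + 11)/(s² + 121). Inverting: y(t) = 8cos(11t) + sin(11t)

Final answer: y(t) = 8cos(11t) + sin(11t)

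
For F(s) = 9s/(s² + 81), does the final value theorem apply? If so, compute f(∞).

The final value theorem requires all poles of sF(s) in the left half-plane. sF(s) = 9s²/(s² + 81) has poles at s = ±9i (imaginary axis). Theorem does NOT apply (oscillatory system).

Final answer: Not applicable (oscillatory)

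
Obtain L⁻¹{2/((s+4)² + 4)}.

Form: b/((s-a)² + b²) → e^(at)sin(bt). With a=-4, b=2

Final answer: e^(-4t)·sin(2t)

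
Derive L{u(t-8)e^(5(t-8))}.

u(t-a)f(t-a) with f(t)=e^(5t). L{e^(5t)} = 1/(s-5). By time shift: e^(-8s)/(s-5)

Final answer: e^(-8s)/(s-5)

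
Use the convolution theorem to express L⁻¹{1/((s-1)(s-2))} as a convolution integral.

1/((s-1)(s-2)) = (1/(s-1))·(1/(s-2)) = L{e^t}·L{e^(2t)}. So f(t) = e^t*e^(2t) = ∫₀ᵗ e^(τ)·e^(2(t-τ)) dτ

Final answer: ∫₀ᵗ e^(τ)·e^(2(t-τ)) dτ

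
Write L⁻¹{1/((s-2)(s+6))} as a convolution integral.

1/((s-2)(s+6)) = (1/(s-2))·(1/(s+6)) = L{e^(2t)}·L{e^(-6t)}. So f(t) = e^(2t)*e^(-6t) = ∫₀ᵗ e^(2τ)·e^(-6(t-τ)) dτ

Final answer: ∫₀ᵗ e^(2τ)·e^(-6(t-τ)) dτ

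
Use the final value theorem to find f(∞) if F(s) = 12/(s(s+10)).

f(∞) = lim_{s→0} s·12/(s(s+10)) = lim_{s→0} 12/(s+10) = 12/10 = 6/5

Final answer: 6/5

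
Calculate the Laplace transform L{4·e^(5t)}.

L{e^(at)} = 1/(s-a), so L{e^(5t)} = 1/(s-5). Then L{4·e^(5t)} = 4/(s-5)

Final answer: 4/(s-5)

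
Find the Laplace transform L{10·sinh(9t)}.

L{sinh(ωt)} = ω/(s² - ω²), so L{sinh(9t)} = 9/(s² - 81). Then L{10·sinh(9t)} = 10·9/(s² - 81) = 90/(s² - 81)

Final answer: 90/(s² - 81)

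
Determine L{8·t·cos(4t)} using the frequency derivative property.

L{cos(4t)} = s/(s² + 16). Derivative: d/ds[s/(s² + 16)] = [(s² + 16) - s·2s]/(s² + 16)² = (16 - s²)/(s² + 16)². So L{t·cos(4t)} = -F'(s) = (s² - 16)/(s² + 16)². Then L{8·t·cos(4t)} = 8·(s² - 16)/(s² + 16)²

Final answer: 8·(s² - 16)/(s² + 16)²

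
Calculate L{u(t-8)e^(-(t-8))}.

u(t-a)f(t-a) with f(t)=e^(-t). L{e^(-t)} = 1/(s+1). By time shift: e^(-8s)/(s+1)

Final answer: e^(-8s)/(s+1)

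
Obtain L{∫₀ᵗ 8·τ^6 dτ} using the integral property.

L{∫₀ᵗ f(τ)dτ} = F(s)/s with f(t) = 8t^6. F(s) = 5760/s^7, so L{∫₀ᵗ 8·τ^6 dτ} = (5760/s^7)/s = 5760/s^8. (Check: ∫₀ᵗ 8·τ^6 dτ = 8t^7/7.)

Final answer: 5760/s^8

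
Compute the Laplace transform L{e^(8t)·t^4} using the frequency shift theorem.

L{e^(at)·t^n} = n!/(s-a)^(n+1), so L{e^(8t)·t^4} = 24/(s-8)^5

Final answer: 24/(s-8)^5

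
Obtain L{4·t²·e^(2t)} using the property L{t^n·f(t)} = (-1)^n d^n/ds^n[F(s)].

L{e^(2t)} = 1/(s-2). d/ds[1/(s-2)] = -1/(s-2)². d²/ds²[1/(s-2)] = 2/(s-2)³. So L{t²·e^(2t)} = (-1)² · 2/(s-2)³ = 2/(s-2)³. Then L{4·t²·e^(2t)} = 4·2/(s-2)³ = 8/(s-2)³

Final answer: 8/(s-2)³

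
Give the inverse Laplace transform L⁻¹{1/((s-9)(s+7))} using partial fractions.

Decompose: A/(s-9) + B/(s+7). A = 1/16, B = -1/16. f(t) = (e^(9t) - e^(-7t))/16

Final answer: (e^(9t) - e^(-7t))/16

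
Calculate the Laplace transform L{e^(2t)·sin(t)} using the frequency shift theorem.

Frequency shift: L{e^(at)f(t)} = F(s-a). L{e^(2t)·sin(t)} = 1/((s-2)² + 1)

Final answer: 1/((s-2)² + 1)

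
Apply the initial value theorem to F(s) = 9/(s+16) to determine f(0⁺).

f(0⁺) = lim_{s→∞} s·9/(s+16) = lim_{s→∞} 9s/(s+16) = 9

Final answer: 9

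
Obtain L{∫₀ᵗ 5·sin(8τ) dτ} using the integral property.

L{∫₀ᵗ f(τ)dτ} = F(s)/s with F(s) = 40/(s² + 64), so the result is (40/(s² + 64))/s = 40/(s(s² + 64))

Final answer: 40/(s(s² + 64))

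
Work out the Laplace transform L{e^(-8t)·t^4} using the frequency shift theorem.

L{e^(at)·t^n} = n!/(s-a)^(n+1), so L{e^(-8t)·t^4} = 24/(s+8)^5

Final answer: 24/(s+8)^5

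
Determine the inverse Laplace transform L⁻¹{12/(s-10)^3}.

L⁻¹{n!/(s-a)^(n+1)} = t^n·e^(at) with n=2, a=10. So L⁻¹{2/(s-10)^3} = t^2·e^(10t), and L⁻¹{12/(s-10)^3} = (12/2)·t^2·e^(10t) = 6·t^2·e^(10t)

Final answer: 6·t^2·e^(10t)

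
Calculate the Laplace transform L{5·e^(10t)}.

L{e^(at)} = 1/(s-a), so L{e^(10t)} = 1/(s-10). Then L{5·e^(10t)} = 5/(s-10)

Final answer: 5/(s-10)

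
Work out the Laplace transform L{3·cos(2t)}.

L{cos(ωt)} = s/(s² + ω²), so L{cos(2t)} = s/(s² + 4). Then L{3·cos(2t)} = 3·s/(s² + 4) = 3s/(s² + 4)

Final answer: 3s/(s² + 4)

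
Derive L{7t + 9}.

L{7t + 9} = 7·L{t} + 9·L{1} = 7/s² + 9/s

Final answer: 7/s² + 9/s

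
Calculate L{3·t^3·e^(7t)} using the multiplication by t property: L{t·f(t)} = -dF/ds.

Using L{t^n·e^(at)} = n!/(s-a)^(n+1), L{t^3·e^(7t)} = 6/(s-7)^4, so L{3·t^3·e^(7t)} = 3·6/(s-7)^4 = 18/(s-7)^4

Final answer: 18/(s-7)^4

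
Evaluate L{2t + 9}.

L{2t + 9} = 2·L{t} + 9·L{1} = 2/s² + 9/s

Final answer: 2/s² + 9/s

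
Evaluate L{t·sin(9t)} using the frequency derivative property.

L{sin(9t)} = 9/(s² + 81). By L{t·f(t)} = -F'(s): -d/ds[9/(s² + 81)] = -(9)·(-2s)/(s² + 81)² = 18s/(s² + 81)²

Final answer: 18s/(s² + 81)²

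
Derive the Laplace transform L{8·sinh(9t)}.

L{sinh(ωt)} = ω/(s² - ω²), so L{sinh(9t)} = 9/(s² - 81). Then L{8·sinh(9t)} = 8·9/(s² - 81) = 72/(s² - 81)

Final answer: 72/(s² - 81)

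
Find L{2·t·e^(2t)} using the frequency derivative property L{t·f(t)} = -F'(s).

L{e^(2t)} = 1/(s-2). By frequency derivative: L{t·e^(2t)} = -d/ds[1/(s-2)] = -(-1)/(s-2)² = 1/(s-2)². Then L{2·t·e^(2t)} = 2·1/(s-2)² = 2/(s-2)²

Final answer: 2/(s-2)²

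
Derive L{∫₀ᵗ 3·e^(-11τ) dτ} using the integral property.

L{∫₀ᵗ f(τ)dτ} = F(s)/s with F(s) = 3/(s+11), so L{∫₀ᵗ 3·e^(-11τ) dτ} = 3/(s(s+11))

Final answer: 3/(s(s+11))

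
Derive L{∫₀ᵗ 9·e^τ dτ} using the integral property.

L{∫₀ᵗ f(τ)dτ} = F(s)/s with F(s) = 9/(s-1), so L{∫₀ᵗ 9·e^τ dτ} = 9/(s(s-1))

Final answer: 9/(s(s-1))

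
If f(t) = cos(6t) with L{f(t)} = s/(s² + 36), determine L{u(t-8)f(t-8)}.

Time shift theorem: L{u(t-a)f(t-a)} = e^(-as)F(s). Here a=8, F(s) = s/(s² + 36), so L{u(t-8)f(t-8)} = e^(-8s)·s/(s² + 36)

Final answer: e^(-8s)·s/(s² + 36)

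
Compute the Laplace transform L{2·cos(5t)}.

L{cos(ωt)} = s/(s² + ω²), so L{cos(5t)} = s/(s² + 25). Then L{2·cos(5t)} = 2·s/(s² + 25) = 2s/(s² + 25)

Final answer: 2s/(s² + 25)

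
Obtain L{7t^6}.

L{t^n} = n!/s^(n+1). So L{7t^6} = 7·6!/s^7 = 5040/s^7

Final answer: 5040/s^7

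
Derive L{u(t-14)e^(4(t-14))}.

u(t-a)f(t-a) with f(t)=e^(4t). L{e^(4t)} = 1/(s-4). By time shift: e^(-14s)/(s-4)

Final answer: e^(-14s)/(s-4)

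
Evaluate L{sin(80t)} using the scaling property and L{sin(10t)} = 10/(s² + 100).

Using L{f(at)} = (1/a)F(s/a) with a=8: L{sin(80t)} = (1/8) · 10/((s/8)² + 100) = (1/8) · 10·64/(s² + 6400) = 80/(s² + 6400)

Final answer: 80/(s² + 6400)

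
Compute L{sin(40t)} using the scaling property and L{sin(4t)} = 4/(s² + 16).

Using L{f(at)} = (1/a)F(s/a) with a=10: L{sin(40t)} = (1/10) · 4/((s/10)² + 16) = (1/10) · 4·100/(s² + 1600) = 40/(s² + 1600)

Final answer: 40/(s² + 1600)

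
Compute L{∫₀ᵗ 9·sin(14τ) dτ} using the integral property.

L{∫₀ᵗ f(τ)dτ} = F(s)/s with F(s) = 126/(s² + 196), so the result is (126/(s² + 196))/s = 126/(s(s² + 196))

Final answer: 126/(s(s² + 196))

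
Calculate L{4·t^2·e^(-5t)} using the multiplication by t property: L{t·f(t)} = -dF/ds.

Using L{t^n·e^(at)} = n!/(s-a)^(n+1), L{t^2·e^(-5t)} = 2/(s+5)^3, so L{4·t^2·e^(-5t)} = 4·2/(s+5)^3 = 8/(s+5)^3

Final answer: 8/(s+5)^3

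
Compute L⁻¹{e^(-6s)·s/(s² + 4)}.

L⁻¹{s/(s² + 4)} = cos(2t). By the time shift theorem, L⁻¹{e^(-as)F(s)} = u(t-a)f(t-a) with a=6, so L⁻¹{e^(-6s)·s/(s² + 4)} = u(t-6)·cos(2(t-6))

Final answer: u(t-6)·cos(2(t-6))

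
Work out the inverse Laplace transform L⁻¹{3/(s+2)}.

L⁻¹{1/(s-a)} = e^(at), so L⁻¹{1/(s+2)} = e^(-2t), and L⁻¹{3/(s+2)} = 3·e^(-2t)

Final answer: 3·e^(-2t)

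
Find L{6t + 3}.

L{6t + 3} = 6·L{t} + 3·L{1} = 6/s² + 3/s

Final answer: 6/s² + 3/s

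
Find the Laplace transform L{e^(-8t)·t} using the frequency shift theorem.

L{e^(at)·t^n} = n!/(s-a)^(n+1), so L{e^(-8t)·t} = 1/(s+8)^2

Final answer: 1/(s+8)^2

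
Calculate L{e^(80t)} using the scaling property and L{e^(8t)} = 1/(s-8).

Using L{f(at)} = (1/a)F(s/a) with a=10 and f(t) = e^(8t): L{e^(80t)} = (1/10) · 1/((s/10)-8) = (1/10) · 10/(s-80) = 1/(s-80)

Final answer: 1/(s-80)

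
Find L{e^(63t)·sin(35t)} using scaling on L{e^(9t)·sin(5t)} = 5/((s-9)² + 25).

Scaling with a=7: L{e^(63t)·sin(35t)} = (1/7) · 5/((s/7-9)² + 25). Simplifying: 35/((s-63)² + 1225)

Final answer: 35/((s-63)² + 1225)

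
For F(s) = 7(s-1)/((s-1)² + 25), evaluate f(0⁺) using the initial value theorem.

f(0⁺) = lim_{s→∞} sF(s) = lim_{s→∞} 7s(s-1)/((s-1)² + 25) = 7

Final answer: 7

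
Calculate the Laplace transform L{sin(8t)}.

L{sin(ωt)} = ω/(s² + ω²), so L{sin(8t)} = 8/(s² + 64)

Final answer: 8/(s² + 64)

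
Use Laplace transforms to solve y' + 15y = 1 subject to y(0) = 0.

sY + 15Y = 1/s. Y = 1/(s(s+15)). Partial fractions: Y = 1/15/s - 1/15/(s+15)

Final answer: y(t) = 1/15(1 - e^(-15t))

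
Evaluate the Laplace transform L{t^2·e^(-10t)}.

L{t^n·e^(at)} = n!/(s-a)^(n+1), so L{t^2·e^(-10t)} = 2/(s+10)^3

Final answer: 2/(s+10)^3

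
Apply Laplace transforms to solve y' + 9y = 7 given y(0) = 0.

sY + 9Y = 7/s. Y = 7/(s(s+9)). Partial fractions: Y = 7/9/s - 7/9/(s+9)

Final answer: y(t) = 7/9(1 - e^(-9t))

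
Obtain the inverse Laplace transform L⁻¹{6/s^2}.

L⁻¹{n!/s^(n+1)} = t^n with n=1. So L⁻¹{1/s^2} = t, and L⁻¹{6/s^2} = (6/1)·t = 6·t

Final answer: 6·t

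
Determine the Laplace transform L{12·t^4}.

L{t^n} = n!/s^(n+1), so L{t^4} = 24/s^5. Then L{12·t^4} = 12·24/s^5 = 288/s^5

Final answer: 288/s^5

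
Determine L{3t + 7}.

L{3t + 7} = 3·L{t} + 7·L{1} = 3/s² + 7/s

Final answer: 3/s² + 7/s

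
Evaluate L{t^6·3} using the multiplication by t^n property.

L{3} = 3/s. d^1/ds^1[1/s] = -1/s². d^2/ds^2[1/s] = 2/s^3. d^3/ds^3[1/s] = -6/s^4. d^4/ds^4[1/s] = 24/s^5. d^5/ds^5[1/s] = -120/s^6. d^6/ds^6[1/s] = 720/s^7. So L{t^6} = (-1)^{6}·720/s^7 = 720/s^7. Then L{t^6·3} = 3·720/s^7 = 2160/s^7

Final answer: 2160/s^7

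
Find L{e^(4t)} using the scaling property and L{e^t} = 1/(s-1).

Using L{f(at)} = (1/a)F(s/a) with a=4 and f(t) = e^t: L{e^(4t)} = (1/4) · 1/((s/4)-1) = (1/4) · 4/(s-4) = 1/(s-4)

Final answer: 1/(s-4)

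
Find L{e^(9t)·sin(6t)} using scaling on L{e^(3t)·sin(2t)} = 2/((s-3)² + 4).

Scaling with a=3: L{e^(9t)·sin(6t)} = (1/3) · 2/((s/3-3)² + 4). Simplifying: 6/((s-9)² + 36)

Final answer: 6/((s-9)² + 36)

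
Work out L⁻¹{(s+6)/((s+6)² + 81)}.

Using frequency shift: L⁻¹{(s-a)/((s-a)² + b²)} = e^(at)cos(bt). Here a=-6, b=9

Final answer: e^(-6t)·cos(9t)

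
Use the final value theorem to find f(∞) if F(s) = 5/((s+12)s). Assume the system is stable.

f(∞) = lim_{s→0} sF(s) = lim_{s→0} 5/(s+12) = 5/12

Final answer: 5/12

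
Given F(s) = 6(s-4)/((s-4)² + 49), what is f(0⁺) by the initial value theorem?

f(0⁺) = lim_{s→∞} sF(s) = lim_{s→∞} 6s(s-4)/((s-4)² + 49) = 6

Final answer: 6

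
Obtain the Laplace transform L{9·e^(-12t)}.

L{e^(at)} = 1/(s-a), so L{e^(-12t)} = 1/(s+12). Then L{9·e^(-12t)} = 9/(s+12)

Final answer: 9/(s+12)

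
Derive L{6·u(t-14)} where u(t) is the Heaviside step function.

L{u(t-a)} = e^(-as)/s. Here a=14, so L{u(t-14)} = e^(-14s)/s, and L{6·u(t-14)} = 6·e^(-14s)/s

Final answer: 6·e^(-14s)/s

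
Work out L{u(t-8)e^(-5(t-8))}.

u(t-a)f(t-a) with f(t)=e^(-5t). L{e^(-5t)} = 1/(s+5). By time shift: e^(-8s)/(s+5)

Final answer: e^(-8s)/(s+5)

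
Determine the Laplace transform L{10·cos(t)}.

L{cos(ωt)} = s/(s² + ω²), so L{cos(t)} = s/(s² + 1). Then L{10·cos(t)} = 10·s/(s² + 1) = 10s/(s² + 1)

Final answer: 10s/(s² + 1)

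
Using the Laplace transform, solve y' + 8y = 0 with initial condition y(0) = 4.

L{y'} + 8L{y} = 0. sY - 4 + 8Y = 0. Y(s+8) = 4. Y = 4/(s+8)

Final answer: y(t) = 4e^(-8t)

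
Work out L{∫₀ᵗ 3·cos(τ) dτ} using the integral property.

L{∫₀ᵗ f(τ)dτ} = F(s)/s with F(s) = 3s/(s² + 1), so the result is (3s/(s² + 1))/s = 3/(s² + 1)

Final answer: 3/(s² + 1)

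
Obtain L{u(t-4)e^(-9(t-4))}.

u(t-a)f(t-a) with f(t)=e^(-9t). L{e^(-9t)} = 1/(s+9). By time shift: e^(-4s)/(s+9)

Final answer: e^(-4s)/(s+9)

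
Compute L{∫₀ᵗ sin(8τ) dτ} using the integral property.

L{∫₀ᵗ f(τ)dτ} = F(s)/s with F(s) = 8/(s² + 64), so the result is (8/(s² + 64))/s = 8/(s(s² + 64))

Final answer: 8/(s(s² + 64))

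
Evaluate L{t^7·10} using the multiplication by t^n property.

L{10} = 10/s. d^1/ds^1[1/s] = -1/s². d^2/ds^2[1/s] = 2/s^3. d^3/ds^3[1/s] = -6/s^4. d^4/ds^4[1/s] = 24/s^5. d^5/ds^5[1/s] = -120/s^6. d^6/ds^6[1/s] = 720/s^7. d^7/ds^7[1/s] = -5040/s^8. So L{t^7} = (-1)^{7}·-5040/s^8 = 5040/s^8. Then L{t^7·10} = 10·5040/s^8 = 50400/s^8

Final answer: 50400/s^8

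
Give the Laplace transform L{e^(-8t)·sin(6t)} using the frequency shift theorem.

Frequency shift: L{e^(at)f(t)} = F(s-a). L{e^(-8t)·sin(6t)} = 6/((s+8)² + 36)

Final answer: 6/((s+8)² + 36)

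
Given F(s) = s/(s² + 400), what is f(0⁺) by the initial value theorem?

f(0⁺) = lim_{s→∞} s·s/(s² + 400) = lim_{s→∞} s²/(s² + 400) = 1

Final answer: 1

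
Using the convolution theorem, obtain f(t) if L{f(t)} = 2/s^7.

2/s^7 = (2/s)·(1/s^6) = L{2}·L{t^5/120}. By convolution, f(t) = 2*t^5/120 = ∫₀ᵗ 2·τ^5/120 dτ = 2·t^6/720

Final answer: 2·t^6/720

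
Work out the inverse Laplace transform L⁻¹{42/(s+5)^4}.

L⁻¹{n!/(s-a)^(n+1)} = t^n·e^(at) with n=3, a=-5. So L⁻¹{6/(s+5)^4} = t^3·e^(-5t), and L⁻¹{42/(s+5)^4} = (42/6)·t^3·e^(-5t) = 7·t^3·e^(-5t)

Final answer: 7·t^3·e^(-5t)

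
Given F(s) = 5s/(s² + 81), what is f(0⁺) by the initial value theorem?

f(0⁺) = lim_{s→∞} s·5s/(s² + 81) = lim_{s→∞} 5s²/(s² + 81) = 5

Final answer: 5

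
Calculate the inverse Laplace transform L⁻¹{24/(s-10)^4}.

L⁻¹{n!/(s-a)^(n+1)} = t^n·e^(at) with n=3, a=10. So L⁻¹{6/(s-10)^4} = t^3·e^(10t), and L⁻¹{24/(s-10)^4} = (24/6)·t^3·e^(10t) = 4·t^3·e^(10t)

Final answer: 4·t^3·e^(10t)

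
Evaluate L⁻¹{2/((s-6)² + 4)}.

Form: b/((s-a)² + b²) → e^(at)sin(bt). With a=6, b=2

Final answer: e^(6t)·sin(2t)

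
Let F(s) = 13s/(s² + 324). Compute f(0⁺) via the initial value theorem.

f(0⁺) = lim_{s→∞} s·13s/(s² + 324) = lim_{s→∞} 13s²/(s² + 324) = 13

Final answer: 13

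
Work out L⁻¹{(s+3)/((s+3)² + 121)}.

Using frequency shift: L⁻¹{(s-a)/((s-a)² + b²)} = e^(at)cos(bt). Here a=-3, b=11

Final answer: e^(-3t)·cos(11t)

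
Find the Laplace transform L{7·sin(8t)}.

L{sin(ωt)} = ω/(s² + ω²), so L{sin(8t)} = 8/(s² + 64). Then L{7·sin(8t)} = 7·8/(s² + 64) = 56/(s² + 64)

Final answer: 56/(s² + 64)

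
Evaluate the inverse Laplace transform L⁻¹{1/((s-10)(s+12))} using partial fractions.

Decompose: A/(s-10) + B/(s+12). A = 1/22, B = -1/22. f(t) = (e^(10t) - e^(-12t))/22

Final answer: (e^(10t) - e^(-12t))/22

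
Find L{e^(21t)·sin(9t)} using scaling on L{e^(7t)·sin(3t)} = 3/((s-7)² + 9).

Scaling with a=3: L{e^(21t)·sin(9t)} = (1/3) · 3/((s/3-7)² + 9). Simplifying: 9/((s-21)² + 81)

Final answer: 9/((s-21)² + 81)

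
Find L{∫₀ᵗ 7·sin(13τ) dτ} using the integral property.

L{∫₀ᵗ f(τ)dτ} = F(s)/s with F(s) = 91/(s² + 169), so the result is (91/(s² + 169))/s = 91/(s(s² + 169))

Final answer: 91/(s(s² + 169))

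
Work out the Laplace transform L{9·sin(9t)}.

L{sin(ωt)} = ω/(s² + ω²), so L{sin(9t)} = 9/(s² + 81). Then L{9·sin(9t)} = 9·9/(s² + 81) = 81/(s² + 81)

Final answer: 81/(s² + 81)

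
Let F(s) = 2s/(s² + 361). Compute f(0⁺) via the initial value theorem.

f(0⁺) = lim_{s→∞} s·2s/(s² + 361) = lim_{s→∞} 2s²/(s² + 361) = 2

Final answer: 2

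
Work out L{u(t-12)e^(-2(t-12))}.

u(t-a)f(t-a) with f(t)=e^(-2t). L{e^(-2t)} = 1/(s+2). By time shift: e^(-12s)/(s+2)

Final answer: e^(-12s)/(s+2)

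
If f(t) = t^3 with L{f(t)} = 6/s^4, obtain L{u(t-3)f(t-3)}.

Time shift theorem: L{u(t-a)f(t-a)} = e^(-as)F(s). Here a=3, F(s) = 6/s^4, so L{u(t-3)f(t-3)} = e^(-3s)·6/s^4

Final answer: e^(-3s)·6/s^4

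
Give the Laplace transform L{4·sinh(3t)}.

L{sinh(ωt)} = ω/(s² - ω²), so L{sinh(3t)} = 3/(s² - 9). Then L{4·sinh(3t)} = 4·3/(s² - 9) = 12/(s² - 9)

Final answer: 12/(s² - 9)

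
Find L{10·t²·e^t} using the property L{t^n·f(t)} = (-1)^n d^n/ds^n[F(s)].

L{e^t} = 1/(s-1). d/ds[1/(s-1)] = -1/(s-1)². d²/ds²[1/(s-1)] = 2/(s-1)³. So L{t²·e^t} = (-1)² · 2/(s-1)³ = 2/(s-1)³. Then L{10·t²·e^t} = 10·2/(s-1)³ = 20/(s-1)³

Final answer: 20/(s-1)³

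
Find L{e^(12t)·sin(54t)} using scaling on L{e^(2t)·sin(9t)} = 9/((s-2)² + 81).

Scaling with a=6: L{e^(12t)·sin(54t)} = (1/6) · 9/((s/6-2)² + 81). Simplifying: 54/((s-12)² + 2916)

Final answer: 54/((s-12)² + 2916)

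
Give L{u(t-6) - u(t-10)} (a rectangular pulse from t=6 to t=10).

L{u(t-a)} = e^(-as)/s. L{u(t-6) - u(t-10)} = (e^(-6s) - e^(-10s))/s

Final answer: (e^(-6s) - e^(-10s))/s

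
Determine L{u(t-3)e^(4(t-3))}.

u(t-a)f(t-a) with f(t)=e^(4t). L{e^(4t)} = 1/(s-4). By time shift: e^(-3s)/(s-4)

Final answer: e^(-3s)/(s-4)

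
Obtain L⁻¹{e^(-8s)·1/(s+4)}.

L⁻¹{1/(s+4)} = e^(-4t). By the time shift theorem, L⁻¹{e^(-as)F(s)} = u(t-a)f(t-a) with a=8, so L⁻¹{e^(-8s)·1/(s+4)} = u(t-8)·e^(-4(t-8))

Final answer: u(t-8)·e^(-4(t-8))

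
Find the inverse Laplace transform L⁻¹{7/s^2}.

L⁻¹{n!/s^(n+1)} = t^n with n=1. So L⁻¹{1/s^2} = t, and L⁻¹{7/s^2} = (7/1)·t = 7·t

Final answer: 7·t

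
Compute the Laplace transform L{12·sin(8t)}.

L{sin(ωt)} = ω/(s² + ω²), so L{sin(8t)} = 8/(s² + 64). Then L{12·sin(8t)} = 12·8/(s² + 64) = 96/(s² + 64)

Final answer: 96/(s² + 64)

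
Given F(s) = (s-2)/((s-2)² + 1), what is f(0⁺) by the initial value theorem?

f(0⁺) = lim_{s→∞} sF(s) = lim_{s→∞} s(s-2)/((s-2)² + 1) = 1

Final answer: 1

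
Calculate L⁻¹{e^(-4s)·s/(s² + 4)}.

L⁻¹{s/(s² + 4)} = cos(2t). By the time shift theorem, L⁻¹{e^(-as)F(s)} = u(t-a)f(t-a) with a=4, so L⁻¹{e^(-4s)·s/(s² + 4)} = u(t-4)·cos(2(t-4))

Final answer: u(t-4)·cos(2(t-4))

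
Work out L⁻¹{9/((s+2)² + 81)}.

Form: b/((s-a)² + b²) → e^(at)sin(bt). With a=-2, b=9

Final answer: e^(-2t)·sin(9t)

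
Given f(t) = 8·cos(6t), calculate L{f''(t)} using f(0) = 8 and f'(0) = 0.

F(s) = 8s/(s² + 36). L{f''(t)} = s²F(s) - sf(0) - f'(0) = 8s³/(s² + 36) - 8s = (8s³ - 8s(s² + 36))/(s² + 36) = -288s/(s² + 36)

Final answer: -288s/(s² + 36)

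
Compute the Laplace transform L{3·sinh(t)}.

L{sinh(ωt)} = ω/(s² - ω²), so L{sinh(t)} = 1/(s² - 1). Then L{3·sinh(t)} = 3·1/(s² - 1) = 3/(s² - 1)

Final answer: 3/(s² - 1)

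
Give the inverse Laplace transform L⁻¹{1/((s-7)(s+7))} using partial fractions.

Decompose: A/(s-7) + B/(s+7). A = 1/14, B = -1/14. f(t) = (e^(7t) - e^(-7t))/14

Final answer: (e^(7t) - e^(-7t))/14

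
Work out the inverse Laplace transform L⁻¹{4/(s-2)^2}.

L⁻¹{n!/(s-a)^(n+1)} = t^n·e^(at) with n=1, a=2. So L⁻¹{1/(s-2)^2} = t·e^(2t), and L⁻¹{4/(s-2)^2} = (4/1)·t·e^(2t) = 4·t·e^(2t)

Final answer: 4·t·e^(2t)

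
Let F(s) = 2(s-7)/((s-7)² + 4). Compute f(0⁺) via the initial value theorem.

f(0⁺) = lim_{s→∞} sF(s) = lim_{s→∞} 2s(s-7)/((s-7)² + 4) = 2

Final answer: 2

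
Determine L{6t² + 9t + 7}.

L{6t² + 9t + 7} = 6·2/s³ + 9/s² + 7/s = 12/s³ + 9/s² + 7/s

Final answer: 12/s³ + 9/s² + 7/s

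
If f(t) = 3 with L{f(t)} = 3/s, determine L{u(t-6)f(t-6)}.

Time shift theorem: L{u(t-a)f(t-a)} = e^(-as)F(s). Here a=6, F(s) = 3/s, so L{u(t-6)f(t-6)} = e^(-6s)·3/s

Final answer: e^(-6s)·3/s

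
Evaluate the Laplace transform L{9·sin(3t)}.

L{sin(ωt)} = ω/(s² + ω²), so L{sin(3t)} = 3/(s² + 9). Then L{9·sin(3t)} = 9·3/(s² + 9) = 27/(s² + 9)

Final answer: 27/(s² + 9)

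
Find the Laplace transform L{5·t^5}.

L{t^n} = n!/s^(n+1), so L{t^5} = 120/s^6. Then L{5·t^5} = 5·120/s^6 = 600/s^6

Final answer: 600/s^6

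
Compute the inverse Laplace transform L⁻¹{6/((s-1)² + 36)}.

Using frequency shift, L⁻¹{6/((s-1)² + 36)} = e^t·sin(6t)

Final answer: e^t·sin(6t)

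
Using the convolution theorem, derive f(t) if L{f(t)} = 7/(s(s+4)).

7/(s(s+4)) = (7/s)·(1/(s+4)) = L{7}·L{e^(-4t)}. By convolution, f(t) = 7*e^(-4t) = ∫₀ᵗ 7·e^(-4τ) dτ = 7·(1 - e^(-4t))/4

Final answer: 7·(1 - e^(-4t))/4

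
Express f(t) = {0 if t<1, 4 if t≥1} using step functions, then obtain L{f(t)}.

f(t) = 4·u(t-1). L{u(t-1)} = e^(-s)/s, so L{f(t)} = 4·e^(-s)/s

Final answer: 4·e^(-s)/s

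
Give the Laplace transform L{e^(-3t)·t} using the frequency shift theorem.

L{e^(at)·t^n} = n!/(s-a)^(n+1), so L{e^(-3t)·t} = 1/(s+3)^2

Final answer: 1/(s+3)^2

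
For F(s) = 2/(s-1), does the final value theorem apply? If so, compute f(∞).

sF(s) = 2s/(s-1) has a pole at s = 1 in the right half-plane. Theorem does NOT apply (unstable system; f(t) = 2·e^t grows without bound).

Final answer: Not applicable (unstable)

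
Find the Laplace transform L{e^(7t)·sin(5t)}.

L{e^(at)·sin(ωt)} = ω/((s-a)² + ω²), so L{e^(7t)·sin(5t)} = 5/((s-7)² + 25)

Final answer: 5/((s-7)² + 25)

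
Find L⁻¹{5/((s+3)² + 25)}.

Form: b/((s-a)² + b²) → e^(at)sin(bt). With a=-3, b=5

Final answer: e^(-3t)·sin(5t)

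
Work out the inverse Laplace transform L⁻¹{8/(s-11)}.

L⁻¹{1/(s-a)} = e^(at), so L⁻¹{1/(s-11)} = e^(11t), and L⁻¹{8/(s-11)} = 8·e^(11t)

Final answer: 8·e^(11t)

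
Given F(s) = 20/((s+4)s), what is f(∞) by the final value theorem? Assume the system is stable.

f(∞) = lim_{s→0} sF(s) = lim_{s→0} 20/(s+4) = 5

Final answer: 5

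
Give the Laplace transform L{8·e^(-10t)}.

L{e^(at)} = 1/(s-a), so L{e^(-10t)} = 1/(s+10). Then L{8·e^(-10t)} = 8/(s+10)

Final answer: 8/(s+10)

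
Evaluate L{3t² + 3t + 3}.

L{3t² + 3t + 3} = 3·2/s³ + 3/s² + 3/s = 6/s³ + 3/s² + 3/s

Final answer: 6/s³ + 3/s² + 3/s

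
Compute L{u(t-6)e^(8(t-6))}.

u(t-a)f(t-a) with f(t)=e^(8t). L{e^(8t)} = 1/(s-8). By time shift: e^(-6s)/(s-8)

Final answer: e^(-6s)/(s-8)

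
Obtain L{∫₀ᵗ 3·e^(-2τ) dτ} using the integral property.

L{∫₀ᵗ f(τ)dτ} = F(s)/s with F(s) = 3/(s+2), so L{∫₀ᵗ 3·e^(-2τ) dτ} = 3/(s(s+2))

Final answer: 3/(s(s+2))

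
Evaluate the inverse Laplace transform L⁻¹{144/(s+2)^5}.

L⁻¹{n!/(s-a)^(n+1)} = t^n·e^(at) with n=4, a=-2. So L⁻¹{24/(s+2)^5} = t^4·e^(-2t), and L⁻¹{144/(s+2)^5} = (144/24)·t^4·e^(-2t) = 6·t^4·e^(-2t)

Final answer: 6·t^4·e^(-2t)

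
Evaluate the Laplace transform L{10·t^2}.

L{t^n} = n!/s^(n+1), so L{t^2} = 2/s^3. Then L{10·t^2} = 10·2/s^3 = 20/s^3

Final answer: 20/s^3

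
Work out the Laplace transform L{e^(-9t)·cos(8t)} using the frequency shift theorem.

Frequency shift: L{e^(at)f(t)} = F(s-a). L{e^(-9t)·cos(8t)} = (s+9)/((s+9)² + 64)

Final answer: (s+9)/((s+9)² + 64)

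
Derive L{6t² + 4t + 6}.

L{6t² + 4t + 6} = 6·2/s³ + 4/s² + 6/s = 12/s³ + 4/s² + 6/s

Final answer: 12/s³ + 4/s² + 6/s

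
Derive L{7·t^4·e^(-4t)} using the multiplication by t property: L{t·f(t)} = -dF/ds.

Using L{t^n·e^(at)} = n!/(s-a)^(n+1), L{t^4·e^(-4t)} = 24/(s+4)^5, so L{7·t^4·e^(-4t)} = 7·24/(s+4)^5 = 168/(s+4)^5

Final answer: 168/(s+4)^5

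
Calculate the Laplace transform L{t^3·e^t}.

L{t^n·e^(at)} = n!/(s-a)^(n+1), so L{t^3·e^t} = 6/(s-1)^4

Final answer: 6/(s-1)^4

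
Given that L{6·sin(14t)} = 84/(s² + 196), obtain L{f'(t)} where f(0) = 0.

L{f'(t)} = s·F(s) - f(0) = s·84/(s² + 196) - 0 = 84s/(s² + 196)

Final answer: 84s/(s² + 196)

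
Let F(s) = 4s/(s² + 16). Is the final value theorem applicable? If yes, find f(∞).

The final value theorem requires all poles of sF(s) in the left half-plane. sF(s) = 4s²/(s² + 16) has poles at s = ±4i (imaginary axis). Theorem does NOT apply (oscillatory system).

Final answer: Not applicable (oscillatory)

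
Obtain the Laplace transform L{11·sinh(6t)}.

L{sinh(ωt)} = ω/(s² - ω²), so L{sinh(6t)} = 6/(s² - 36). Then L{11·sinh(6t)} = 11·6/(s² - 36) = 66/(s² - 36)

Final answer: 66/(s² - 36)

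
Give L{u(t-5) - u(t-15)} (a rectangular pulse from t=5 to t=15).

L{u(t-a)} = e^(-as)/s. L{u(t-5) - u(t-15)} = (e^(-5s) - e^(-15s))/s

Final answer: (e^(-5s) - e^(-15s))/s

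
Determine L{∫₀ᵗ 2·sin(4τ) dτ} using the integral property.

L{∫₀ᵗ f(τ)dτ} = F(s)/s with F(s) = 8/(s² + 16), so the result is (8/(s² + 16))/s = 8/(s(s² + 16))

Final answer: 8/(s(s² + 16))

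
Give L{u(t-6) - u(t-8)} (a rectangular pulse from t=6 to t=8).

L{u(t-a)} = e^(-as)/s. L{u(t-6) - u(t-8)} = (e^(-6s) - e^(-8s))/s

Final answer: (e^(-6s) - e^(-8s))/s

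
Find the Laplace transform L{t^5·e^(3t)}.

L{t^n·e^(at)} = n!/(s-a)^(n+1), so L{t^5·e^(3t)} = 120/(s-3)^6

Final answer: 120/(s-3)^6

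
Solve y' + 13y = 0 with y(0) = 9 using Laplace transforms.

L{y'} + 13L{y} = 0. sY - 9 + 13Y = 0. Y(s+13) = 9. Y = 9/(s+13)

Final answer: y(t) = 9e^(-13t)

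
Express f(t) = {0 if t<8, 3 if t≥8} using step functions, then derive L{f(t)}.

f(t) = 3·u(t-8). L{u(t-8)} = e^(-8s)/s, so L{f(t)} = 3·e^(-8s)/s

Final answer: 3·e^(-8s)/s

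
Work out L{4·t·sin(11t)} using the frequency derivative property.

L{sin(11t)} = 11/(s² + 121). By L{t·f(t)} = -F'(s): -d/ds[11/(s² + 121)] = -(11)·(-2s)/(s² + 121)² = 22s/(s² + 121)². Then L{4·t·sin(11t)} = 4·22s/(s² + 121)² = 88s/(s² + 121)²

Final answer: 88s/(s² + 121)²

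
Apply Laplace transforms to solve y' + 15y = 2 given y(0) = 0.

sY + 15Y = 2/s. Y = 2/(s(s+15)). Partial fractions: Y = 2/15/s - 2/15/(s+15)

Final answer: y(t) = 2/15(1 - e^(-15t))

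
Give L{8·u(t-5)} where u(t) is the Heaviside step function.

L{u(t-a)} = e^(-as)/s. Here a=5, so L{u(t-5)} = e^(-5s)/s, and L{8·u(t-5)} = 8·e^(-5s)/s

Final answer: 8·e^(-5s)/s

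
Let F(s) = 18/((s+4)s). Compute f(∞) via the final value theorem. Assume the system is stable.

f(∞) = lim_{s→0} sF(s) = lim_{s→0} 18/(s+4) = 9/2

Final answer: 9/2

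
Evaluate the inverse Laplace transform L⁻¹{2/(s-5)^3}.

L⁻¹{n!/(s-a)^(n+1)} = t^n·e^(at) with n=2, a=5. So L⁻¹{2/(s-5)^3} = t^2·e^(5t)

Final answer: t^2·e^(5t)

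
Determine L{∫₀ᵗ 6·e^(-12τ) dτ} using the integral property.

L{∫₀ᵗ f(τ)dτ} = F(s)/s with F(s) = 6/(s+12), so L{∫₀ᵗ 6·e^(-12τ) dτ} = 6/(s(s+12))

Final answer: 6/(s(s+12))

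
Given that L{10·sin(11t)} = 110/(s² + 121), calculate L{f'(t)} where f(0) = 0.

L{f'(t)} = s·F(s) - f(0) = s·110/(s² + 121) - 0 = 110s/(s² + 121)

Final answer: 110s/(s² + 121)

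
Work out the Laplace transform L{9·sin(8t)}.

L{sin(ωt)} = ω/(s² + ω²), so L{sin(8t)} = 8/(s² + 64). Then L{9·sin(8t)} = 9·8/(s² + 64) = 72/(s² + 64)

Final answer: 72/(s² + 64)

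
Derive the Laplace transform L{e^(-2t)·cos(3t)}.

L{e^(at)·cos(ωt)} = (s-a)/((s-a)² + ω²), so L{e^(-2t)·cos(3t)} = (s+2)/((s+2)² + 9)

Final answer: (s+2)/((s+2)² + 9)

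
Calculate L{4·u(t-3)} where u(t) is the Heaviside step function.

L{u(t-a)} = e^(-as)/s. Here a=3, so L{u(t-3)} = e^(-3s)/s, and L{4·u(t-3)} = 4·e^(-3s)/s

Final answer: 4·e^(-3s)/s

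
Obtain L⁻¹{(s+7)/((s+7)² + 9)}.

Using frequency shift: L⁻¹{(s-a)/((s-a)² + b²)} = e^(at)cos(bt). Here a=-7, b=3

Final answer: e^(-7t)·cos(3t)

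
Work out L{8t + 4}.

L{8t + 4} = 8·L{t} + 4·L{1} = 8/s² + 4/s

Final answer: 8/s² + 4/s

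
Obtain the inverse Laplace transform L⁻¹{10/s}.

L⁻¹{c/s} = c, so L⁻¹{10/s} = 10

Final answer: 10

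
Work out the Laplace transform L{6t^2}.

L{6t^2} = 6 · L{t^2} = 6 · 2/s^3 = 12/s^3

Final answer: 12/s^3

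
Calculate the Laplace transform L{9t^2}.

L{9t^2} = 9 · L{t^2} = 9 · 2/s^3 = 18/s^3

Final answer: 18/s^3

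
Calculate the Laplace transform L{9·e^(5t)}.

L{e^(at)} = 1/(s-a), so L{e^(5t)} = 1/(s-5). Then L{9·e^(5t)} = 9/(s-5)

Final answer: 9/(s-5)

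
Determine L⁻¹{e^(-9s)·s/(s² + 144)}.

L⁻¹{s/(s² + 144)} = cos(12t). By the time shift theorem, L⁻¹{e^(-as)F(s)} = u(t-a)f(t-a) with a=9, so L⁻¹{e^(-9s)·s/(s² + 144)} = u(t-9)·cos(12(t-9))

Final answer: u(t-9)·cos(12(t-9))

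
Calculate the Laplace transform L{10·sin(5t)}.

L{sin(ωt)} = ω/(s² + ω²), so L{sin(5t)} = 5/(s² + 25). Then L{10·sin(5t)} = 10·5/(s² + 25) = 50/(s² + 25)

Final answer: 50/(s² + 25)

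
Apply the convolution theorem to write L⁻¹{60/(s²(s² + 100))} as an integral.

60/(s²(s² + 100)) = (1/s²)·(60/(s² + 100)) = L{t}·L{6·sin(10t)}. So f(t) = t*(6·sin(10t)) = ∫₀ᵗ 6τ·sin(10(t-τ)) dτ

Final answer: ∫₀ᵗ 6τ·sin(10(t-τ)) dτ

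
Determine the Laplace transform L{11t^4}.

L{11t^4} = 11 · L{t^4} = 11 · 24/s^5 = 264/s^5

Final answer: 264/s^5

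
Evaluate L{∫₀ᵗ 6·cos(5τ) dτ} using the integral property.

L{∫₀ᵗ f(τ)dτ} = F(s)/s with F(s) = 6s/(s² + 25), so the result is (6s/(s² + 25))/s = 6/(s² + 25)

Final answer: 6/(s² + 25)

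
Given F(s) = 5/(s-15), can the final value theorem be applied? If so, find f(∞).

sF(s) = 5s/(s-15) has a pole at s = 15 in the right half-plane. Theorem does NOT apply (unstable system; f(t) = 5·e^(15t) grows without bound).

Final answer: Not applicable (unstable)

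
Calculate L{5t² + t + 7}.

L{5t² + t + 7} = 5·2/s³ + 1/s² + 7/s = 10/s³ + 1/s² + 7/s

Final answer: 10/s³ + 1/s² + 7/s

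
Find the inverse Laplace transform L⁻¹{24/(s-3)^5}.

L⁻¹{n!/(s-a)^(n+1)} = t^n·e^(at), so L⁻¹{24/(s-3)^5} = t^4·e^(3t)

Final answer: t^4·e^(3t)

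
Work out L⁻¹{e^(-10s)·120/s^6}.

L⁻¹{120/s^6} = t^5. By the time shift theorem, L⁻¹{e^(-as)F(s)} = u(t-a)f(t-a) with a=10, so L⁻¹{e^(-10s)·120/s^6} = u(t-10)·(t-10)^5

Final answer: u(t-10)·(t-10)^5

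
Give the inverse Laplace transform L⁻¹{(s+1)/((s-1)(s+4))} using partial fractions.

Using partial fractions, f(t) = (2e^t + 3e^(-4t))/5

Final answer: (2e^t + 3e^(-4t))/5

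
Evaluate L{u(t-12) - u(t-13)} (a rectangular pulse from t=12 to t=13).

L{u(t-a)} = e^(-as)/s. L{u(t-12) - u(t-13)} = (e^(-12s) - e^(-13s))/s

Final answer: (e^(-12s) - e^(-13s))/s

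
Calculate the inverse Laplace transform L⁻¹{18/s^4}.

L⁻¹{n!/s^(n+1)} = t^n with n=3. So L⁻¹{6/s^4} = t^3, and L⁻¹{18/s^4} = (18/6)·t^3 = 3·t^3

Final answer: 3·t^3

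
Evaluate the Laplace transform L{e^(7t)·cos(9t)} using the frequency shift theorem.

Frequency shift: L{e^(at)f(t)} = F(s-a). L{e^(7t)·cos(9t)} = (s-7)/((s-7)² + 81)

Final answer: (s-7)/((s-7)² + 81)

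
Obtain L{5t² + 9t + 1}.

L{5t² + 9t + 1} = 5·2/s³ + 9/s² + 1/s = 10/s³ + 9/s² + 1/s

Final answer: 10/s³ + 9/s² + 1/s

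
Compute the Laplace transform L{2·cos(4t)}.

L{cos(ωt)} = s/(s² + ω²), so L{cos(4t)} = s/(s² + 16). Then L{2·cos(4t)} = 2·s/(s² + 16) = 2s/(s² + 16)

Final answer: 2s/(s² + 16)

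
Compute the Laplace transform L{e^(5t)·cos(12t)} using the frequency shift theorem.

Frequency shift: L{e^(at)f(t)} = F(s-a). L{e^(5t)·cos(12t)} = (s-5)/((s-5)² + 144)

Final answer: (s-5)/((s-5)² + 144)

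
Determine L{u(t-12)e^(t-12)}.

u(t-a)f(t-a) with f(t)=e^t. L{e^t} = 1/(s-1). By time shift: e^(-12s)/(s-1)

Final answer: e^(-12s)/(s-1)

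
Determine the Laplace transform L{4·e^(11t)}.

L{e^(at)} = 1/(s-a), so L{e^(11t)} = 1/(s-11). Then L{4·e^(11t)} = 4/(s-11)

Final answer: 4/(s-11)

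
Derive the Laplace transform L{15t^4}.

L{15t^4} = 15 · L{t^4} = 15 · 24/s^5 = 360/s^5

Final answer: 360/s^5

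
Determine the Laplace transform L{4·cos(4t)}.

L{cos(ωt)} = s/(s² + ω²), so L{cos(4t)} = s/(s² + 16). Then L{4·cos(4t)} = 4·s/(s² + 16) = 4s/(s² + 16)

Final answer: 4s/(s² + 16)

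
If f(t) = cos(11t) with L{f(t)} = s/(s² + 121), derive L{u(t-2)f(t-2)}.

Time shift theorem: L{u(t-a)f(t-a)} = e^(-as)F(s). Here a=2, F(s) = s/(s² + 121), so L{u(t-2)f(t-2)} = e^(-2s)·s/(s² + 121)

Final answer: e^(-2s)·s/(s² + 121)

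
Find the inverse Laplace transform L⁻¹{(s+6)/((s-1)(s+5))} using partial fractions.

Using partial fractions, f(t) = (7e^t - e^(-5t))/6

Final answer: (7e^t - e^(-5t))/6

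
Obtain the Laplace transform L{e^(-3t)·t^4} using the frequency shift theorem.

L{e^(at)·t^n} = n!/(s-a)^(n+1), so L{e^(-3t)·t^4} = 24/(s+3)^5

Final answer: 24/(s+3)^5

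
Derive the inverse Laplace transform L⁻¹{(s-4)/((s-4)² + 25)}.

Using frequency shift, L⁻¹{(s-4)/((s-4)² + 25)} = e^(4t)·cos(5t)

Final answer: e^(4t)·cos(5t)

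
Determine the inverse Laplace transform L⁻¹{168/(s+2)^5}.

L⁻¹{n!/(s-a)^(n+1)} = t^n·e^(at) with n=4, a=-2. So L⁻¹{24/(s+2)^5} = t^4·e^(-2t), and L⁻¹{168/(s+2)^5} = (168/24)·t^4·e^(-2t) = 7·t^4·e^(-2t)

Final answer: 7·t^4·e^(-2t)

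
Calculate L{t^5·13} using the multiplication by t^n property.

L{13} = 13/s. d^1/ds^1[1/s] = -1/s². d^2/ds^2[1/s] = 2/s^3. d^3/ds^3[1/s] = -6/s^4. d^4/ds^4[1/s] = 24/s^5. d^5/ds^5[1/s] = -120/s^6. So L{t^5} = (-1)^{5}·-120/s^6 = 120/s^6. Then L{t^5·13} = 13·120/s^6 = 1560/s^6

Final answer: 1560/s^6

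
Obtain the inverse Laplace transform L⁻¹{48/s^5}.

L⁻¹{n!/s^(n+1)} = t^n with n=4. So L⁻¹{24/s^5} = t^4, and L⁻¹{48/s^5} = (48/24)·t^4 = 2·t^4

Final answer: 2·t^4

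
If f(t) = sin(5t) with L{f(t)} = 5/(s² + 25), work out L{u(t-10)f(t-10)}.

Time shift theorem: L{u(t-a)f(t-a)} = e^(-as)F(s). Here a=10, F(s) = 5/(s² + 25), so L{u(t-10)f(t-10)} = e^(-10s)·5/(s² + 25)

Final answer: e^(-10s)·5/(s² + 25)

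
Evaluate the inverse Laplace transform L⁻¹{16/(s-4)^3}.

L⁻¹{n!/(s-a)^(n+1)} = t^n·e^(at) with n=2, a=4. So L⁻¹{2/(s-4)^3} = t^2·e^(4t), and L⁻¹{16/(s-4)^3} = (16/2)·t^2·e^(4t) = 8·t^2·e^(4t)

Final answer: 8·t^2·e^(4t)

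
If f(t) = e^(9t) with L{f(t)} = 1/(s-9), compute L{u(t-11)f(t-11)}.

Time shift theorem: L{u(t-a)f(t-a)} = e^(-as)F(s). Here a=11, F(s) = 1/(s-9), so L{u(t-11)f(t-11)} = e^(-11s)·1/(s-9)

Final answer: e^(-11s)·1/(s-9)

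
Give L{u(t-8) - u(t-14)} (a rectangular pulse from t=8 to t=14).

L{u(t-a)} = e^(-as)/s. L{u(t-8) - u(t-14)} = (e^(-8s) - e^(-14s))/s

Final answer: (e^(-8s) - e^(-14s))/s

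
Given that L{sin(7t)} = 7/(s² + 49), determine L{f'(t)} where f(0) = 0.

L{f'(t)} = s·F(s) - f(0) = s·7/(s² + 49) - 0 = 7s/(s² + 49)

Final answer: 7s/(s² + 49)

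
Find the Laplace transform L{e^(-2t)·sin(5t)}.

L{e^(at)·sin(ωt)} = ω/((s-a)² + ω²), so L{e^(-2t)·sin(5t)} = 5/((s+2)² + 25)

Final answer: 5/((s+2)² + 25)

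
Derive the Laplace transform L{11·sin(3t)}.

L{sin(ωt)} = ω/(s² + ω²), so L{sin(3t)} = 3/(s² + 9). Then L{11·sin(3t)} = 11·3/(s² + 9) = 33/(s² + 9)

Final answer: 33/(s² + 9)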